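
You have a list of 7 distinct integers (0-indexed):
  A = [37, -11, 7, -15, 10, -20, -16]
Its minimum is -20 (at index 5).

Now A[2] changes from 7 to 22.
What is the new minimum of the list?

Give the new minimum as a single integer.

Answer: -20

Derivation:
Old min = -20 (at index 5)
Change: A[2] 7 -> 22
Changed element was NOT the old min.
  New min = min(old_min, new_val) = min(-20, 22) = -20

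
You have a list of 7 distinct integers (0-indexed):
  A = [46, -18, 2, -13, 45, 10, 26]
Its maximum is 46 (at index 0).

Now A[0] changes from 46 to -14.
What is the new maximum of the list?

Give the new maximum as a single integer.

Old max = 46 (at index 0)
Change: A[0] 46 -> -14
Changed element WAS the max -> may need rescan.
  Max of remaining elements: 45
  New max = max(-14, 45) = 45

Answer: 45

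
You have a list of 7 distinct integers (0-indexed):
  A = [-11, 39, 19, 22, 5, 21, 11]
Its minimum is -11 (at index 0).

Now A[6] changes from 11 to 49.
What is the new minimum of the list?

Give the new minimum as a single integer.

Answer: -11

Derivation:
Old min = -11 (at index 0)
Change: A[6] 11 -> 49
Changed element was NOT the old min.
  New min = min(old_min, new_val) = min(-11, 49) = -11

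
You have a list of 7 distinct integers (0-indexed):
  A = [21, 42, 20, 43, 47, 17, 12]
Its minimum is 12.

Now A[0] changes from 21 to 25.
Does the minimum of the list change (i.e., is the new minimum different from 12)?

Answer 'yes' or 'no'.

Old min = 12
Change: A[0] 21 -> 25
Changed element was NOT the min; min changes only if 25 < 12.
New min = 12; changed? no

Answer: no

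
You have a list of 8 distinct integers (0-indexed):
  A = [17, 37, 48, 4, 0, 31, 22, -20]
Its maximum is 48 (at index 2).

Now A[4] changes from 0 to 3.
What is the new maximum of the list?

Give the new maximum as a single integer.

Old max = 48 (at index 2)
Change: A[4] 0 -> 3
Changed element was NOT the old max.
  New max = max(old_max, new_val) = max(48, 3) = 48

Answer: 48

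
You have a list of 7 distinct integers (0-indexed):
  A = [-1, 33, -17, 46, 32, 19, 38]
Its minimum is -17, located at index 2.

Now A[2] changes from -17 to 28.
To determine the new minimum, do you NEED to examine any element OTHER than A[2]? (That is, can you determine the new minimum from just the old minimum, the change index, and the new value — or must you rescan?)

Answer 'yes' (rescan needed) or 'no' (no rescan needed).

Answer: yes

Derivation:
Old min = -17 at index 2
Change at index 2: -17 -> 28
Index 2 WAS the min and new value 28 > old min -17. Must rescan other elements to find the new min.
Needs rescan: yes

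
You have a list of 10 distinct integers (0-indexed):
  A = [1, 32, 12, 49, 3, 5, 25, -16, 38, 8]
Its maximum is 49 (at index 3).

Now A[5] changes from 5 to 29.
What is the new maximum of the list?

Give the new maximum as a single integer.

Answer: 49

Derivation:
Old max = 49 (at index 3)
Change: A[5] 5 -> 29
Changed element was NOT the old max.
  New max = max(old_max, new_val) = max(49, 29) = 49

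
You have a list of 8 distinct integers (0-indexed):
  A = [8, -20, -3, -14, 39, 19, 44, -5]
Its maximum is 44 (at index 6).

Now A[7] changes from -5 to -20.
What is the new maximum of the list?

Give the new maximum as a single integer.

Old max = 44 (at index 6)
Change: A[7] -5 -> -20
Changed element was NOT the old max.
  New max = max(old_max, new_val) = max(44, -20) = 44

Answer: 44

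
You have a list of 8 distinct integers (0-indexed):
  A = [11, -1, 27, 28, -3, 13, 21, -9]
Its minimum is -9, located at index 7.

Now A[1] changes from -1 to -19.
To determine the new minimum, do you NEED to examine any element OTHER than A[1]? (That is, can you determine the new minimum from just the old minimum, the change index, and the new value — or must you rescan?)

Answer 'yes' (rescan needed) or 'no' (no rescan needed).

Answer: no

Derivation:
Old min = -9 at index 7
Change at index 1: -1 -> -19
Index 1 was NOT the min. New min = min(-9, -19). No rescan of other elements needed.
Needs rescan: no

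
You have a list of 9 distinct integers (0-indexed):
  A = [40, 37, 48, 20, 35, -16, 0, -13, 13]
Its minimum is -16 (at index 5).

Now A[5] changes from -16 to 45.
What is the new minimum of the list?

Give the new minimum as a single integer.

Old min = -16 (at index 5)
Change: A[5] -16 -> 45
Changed element WAS the min. Need to check: is 45 still <= all others?
  Min of remaining elements: -13
  New min = min(45, -13) = -13

Answer: -13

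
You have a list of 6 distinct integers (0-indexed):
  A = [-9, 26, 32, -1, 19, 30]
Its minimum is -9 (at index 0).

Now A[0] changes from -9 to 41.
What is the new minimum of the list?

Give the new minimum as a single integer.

Old min = -9 (at index 0)
Change: A[0] -9 -> 41
Changed element WAS the min. Need to check: is 41 still <= all others?
  Min of remaining elements: -1
  New min = min(41, -1) = -1

Answer: -1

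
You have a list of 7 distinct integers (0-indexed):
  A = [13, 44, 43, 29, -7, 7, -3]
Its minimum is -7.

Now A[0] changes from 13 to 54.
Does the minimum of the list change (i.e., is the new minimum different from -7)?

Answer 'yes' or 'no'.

Old min = -7
Change: A[0] 13 -> 54
Changed element was NOT the min; min changes only if 54 < -7.
New min = -7; changed? no

Answer: no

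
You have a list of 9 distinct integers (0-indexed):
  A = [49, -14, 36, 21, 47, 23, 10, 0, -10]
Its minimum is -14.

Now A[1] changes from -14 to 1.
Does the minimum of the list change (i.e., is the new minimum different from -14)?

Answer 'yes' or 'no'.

Old min = -14
Change: A[1] -14 -> 1
Changed element was the min; new min must be rechecked.
New min = -10; changed? yes

Answer: yes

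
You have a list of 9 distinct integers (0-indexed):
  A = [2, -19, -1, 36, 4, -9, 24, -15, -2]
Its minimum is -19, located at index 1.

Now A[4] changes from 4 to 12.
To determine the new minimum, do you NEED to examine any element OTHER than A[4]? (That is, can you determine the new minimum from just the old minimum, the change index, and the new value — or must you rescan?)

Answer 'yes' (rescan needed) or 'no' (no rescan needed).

Answer: no

Derivation:
Old min = -19 at index 1
Change at index 4: 4 -> 12
Index 4 was NOT the min. New min = min(-19, 12). No rescan of other elements needed.
Needs rescan: no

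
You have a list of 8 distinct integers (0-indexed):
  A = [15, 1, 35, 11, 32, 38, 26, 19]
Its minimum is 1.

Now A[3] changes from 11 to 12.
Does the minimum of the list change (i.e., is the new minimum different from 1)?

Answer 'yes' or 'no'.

Old min = 1
Change: A[3] 11 -> 12
Changed element was NOT the min; min changes only if 12 < 1.
New min = 1; changed? no

Answer: no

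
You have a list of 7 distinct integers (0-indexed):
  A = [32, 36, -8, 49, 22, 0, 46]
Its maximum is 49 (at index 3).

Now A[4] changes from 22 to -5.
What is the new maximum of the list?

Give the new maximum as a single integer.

Answer: 49

Derivation:
Old max = 49 (at index 3)
Change: A[4] 22 -> -5
Changed element was NOT the old max.
  New max = max(old_max, new_val) = max(49, -5) = 49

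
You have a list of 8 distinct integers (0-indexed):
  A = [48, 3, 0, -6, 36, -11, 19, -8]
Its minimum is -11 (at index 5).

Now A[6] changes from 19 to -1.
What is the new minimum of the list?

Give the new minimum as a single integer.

Old min = -11 (at index 5)
Change: A[6] 19 -> -1
Changed element was NOT the old min.
  New min = min(old_min, new_val) = min(-11, -1) = -11

Answer: -11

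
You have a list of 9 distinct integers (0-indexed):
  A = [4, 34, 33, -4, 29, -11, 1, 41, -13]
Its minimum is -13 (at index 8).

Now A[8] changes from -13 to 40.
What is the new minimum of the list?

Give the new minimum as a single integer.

Old min = -13 (at index 8)
Change: A[8] -13 -> 40
Changed element WAS the min. Need to check: is 40 still <= all others?
  Min of remaining elements: -11
  New min = min(40, -11) = -11

Answer: -11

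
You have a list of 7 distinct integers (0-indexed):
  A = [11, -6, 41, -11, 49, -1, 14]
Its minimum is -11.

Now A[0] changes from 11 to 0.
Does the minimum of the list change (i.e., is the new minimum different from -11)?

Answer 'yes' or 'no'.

Answer: no

Derivation:
Old min = -11
Change: A[0] 11 -> 0
Changed element was NOT the min; min changes only if 0 < -11.
New min = -11; changed? no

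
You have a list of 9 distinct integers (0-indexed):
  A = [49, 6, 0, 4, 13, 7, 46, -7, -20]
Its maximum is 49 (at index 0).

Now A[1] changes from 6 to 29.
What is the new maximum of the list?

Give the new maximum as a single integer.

Answer: 49

Derivation:
Old max = 49 (at index 0)
Change: A[1] 6 -> 29
Changed element was NOT the old max.
  New max = max(old_max, new_val) = max(49, 29) = 49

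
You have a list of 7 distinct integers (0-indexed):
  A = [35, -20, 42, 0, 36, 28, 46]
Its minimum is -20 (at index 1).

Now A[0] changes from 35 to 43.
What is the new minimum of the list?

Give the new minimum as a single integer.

Old min = -20 (at index 1)
Change: A[0] 35 -> 43
Changed element was NOT the old min.
  New min = min(old_min, new_val) = min(-20, 43) = -20

Answer: -20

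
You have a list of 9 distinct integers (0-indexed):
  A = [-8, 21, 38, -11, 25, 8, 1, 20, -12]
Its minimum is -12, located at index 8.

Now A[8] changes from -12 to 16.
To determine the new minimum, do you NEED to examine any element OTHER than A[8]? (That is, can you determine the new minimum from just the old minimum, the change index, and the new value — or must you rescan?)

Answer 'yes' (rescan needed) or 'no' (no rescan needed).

Answer: yes

Derivation:
Old min = -12 at index 8
Change at index 8: -12 -> 16
Index 8 WAS the min and new value 16 > old min -12. Must rescan other elements to find the new min.
Needs rescan: yes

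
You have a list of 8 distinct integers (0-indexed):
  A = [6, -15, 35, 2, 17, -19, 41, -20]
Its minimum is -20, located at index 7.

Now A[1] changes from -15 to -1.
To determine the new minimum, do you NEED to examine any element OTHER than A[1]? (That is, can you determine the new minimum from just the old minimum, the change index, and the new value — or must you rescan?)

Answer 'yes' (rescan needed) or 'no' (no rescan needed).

Old min = -20 at index 7
Change at index 1: -15 -> -1
Index 1 was NOT the min. New min = min(-20, -1). No rescan of other elements needed.
Needs rescan: no

Answer: no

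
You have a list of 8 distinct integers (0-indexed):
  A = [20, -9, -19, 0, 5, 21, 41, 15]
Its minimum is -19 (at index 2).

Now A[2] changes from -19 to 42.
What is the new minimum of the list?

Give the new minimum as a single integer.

Old min = -19 (at index 2)
Change: A[2] -19 -> 42
Changed element WAS the min. Need to check: is 42 still <= all others?
  Min of remaining elements: -9
  New min = min(42, -9) = -9

Answer: -9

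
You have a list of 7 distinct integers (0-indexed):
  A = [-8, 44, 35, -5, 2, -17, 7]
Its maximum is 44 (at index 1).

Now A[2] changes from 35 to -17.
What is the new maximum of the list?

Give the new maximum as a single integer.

Answer: 44

Derivation:
Old max = 44 (at index 1)
Change: A[2] 35 -> -17
Changed element was NOT the old max.
  New max = max(old_max, new_val) = max(44, -17) = 44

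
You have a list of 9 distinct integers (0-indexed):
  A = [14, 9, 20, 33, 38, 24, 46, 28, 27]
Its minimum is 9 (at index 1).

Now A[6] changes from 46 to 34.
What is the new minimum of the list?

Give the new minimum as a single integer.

Old min = 9 (at index 1)
Change: A[6] 46 -> 34
Changed element was NOT the old min.
  New min = min(old_min, new_val) = min(9, 34) = 9

Answer: 9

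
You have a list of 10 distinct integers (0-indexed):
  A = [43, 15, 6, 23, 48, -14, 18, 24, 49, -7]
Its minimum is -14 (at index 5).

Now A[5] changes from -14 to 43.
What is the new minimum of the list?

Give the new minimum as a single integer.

Answer: -7

Derivation:
Old min = -14 (at index 5)
Change: A[5] -14 -> 43
Changed element WAS the min. Need to check: is 43 still <= all others?
  Min of remaining elements: -7
  New min = min(43, -7) = -7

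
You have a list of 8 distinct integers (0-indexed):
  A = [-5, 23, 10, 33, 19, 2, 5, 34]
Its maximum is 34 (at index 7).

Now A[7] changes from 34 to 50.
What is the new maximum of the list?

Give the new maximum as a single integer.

Old max = 34 (at index 7)
Change: A[7] 34 -> 50
Changed element WAS the max -> may need rescan.
  Max of remaining elements: 33
  New max = max(50, 33) = 50

Answer: 50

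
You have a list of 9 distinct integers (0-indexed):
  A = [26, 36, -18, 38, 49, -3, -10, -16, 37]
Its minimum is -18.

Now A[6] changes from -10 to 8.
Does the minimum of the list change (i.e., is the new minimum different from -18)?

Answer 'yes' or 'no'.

Old min = -18
Change: A[6] -10 -> 8
Changed element was NOT the min; min changes only if 8 < -18.
New min = -18; changed? no

Answer: no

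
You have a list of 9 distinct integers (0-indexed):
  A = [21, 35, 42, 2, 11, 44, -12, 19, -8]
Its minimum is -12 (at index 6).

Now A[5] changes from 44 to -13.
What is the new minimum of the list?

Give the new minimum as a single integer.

Old min = -12 (at index 6)
Change: A[5] 44 -> -13
Changed element was NOT the old min.
  New min = min(old_min, new_val) = min(-12, -13) = -13

Answer: -13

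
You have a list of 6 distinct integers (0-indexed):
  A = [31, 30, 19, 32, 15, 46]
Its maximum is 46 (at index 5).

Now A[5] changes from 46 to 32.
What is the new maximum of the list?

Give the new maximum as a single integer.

Old max = 46 (at index 5)
Change: A[5] 46 -> 32
Changed element WAS the max -> may need rescan.
  Max of remaining elements: 32
  New max = max(32, 32) = 32

Answer: 32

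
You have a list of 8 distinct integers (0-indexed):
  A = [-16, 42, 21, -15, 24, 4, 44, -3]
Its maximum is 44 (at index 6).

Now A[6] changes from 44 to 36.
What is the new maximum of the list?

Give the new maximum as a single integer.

Answer: 42

Derivation:
Old max = 44 (at index 6)
Change: A[6] 44 -> 36
Changed element WAS the max -> may need rescan.
  Max of remaining elements: 42
  New max = max(36, 42) = 42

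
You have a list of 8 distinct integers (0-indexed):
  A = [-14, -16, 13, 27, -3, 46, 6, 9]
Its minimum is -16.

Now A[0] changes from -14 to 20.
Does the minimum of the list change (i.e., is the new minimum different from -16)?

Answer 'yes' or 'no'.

Answer: no

Derivation:
Old min = -16
Change: A[0] -14 -> 20
Changed element was NOT the min; min changes only if 20 < -16.
New min = -16; changed? no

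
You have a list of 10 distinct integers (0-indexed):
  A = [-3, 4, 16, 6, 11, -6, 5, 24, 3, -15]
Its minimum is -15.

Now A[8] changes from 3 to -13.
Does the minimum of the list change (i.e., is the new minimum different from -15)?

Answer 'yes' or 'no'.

Old min = -15
Change: A[8] 3 -> -13
Changed element was NOT the min; min changes only if -13 < -15.
New min = -15; changed? no

Answer: no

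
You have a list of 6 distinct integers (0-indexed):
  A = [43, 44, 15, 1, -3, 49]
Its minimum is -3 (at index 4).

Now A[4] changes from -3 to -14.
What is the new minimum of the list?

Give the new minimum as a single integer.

Answer: -14

Derivation:
Old min = -3 (at index 4)
Change: A[4] -3 -> -14
Changed element WAS the min. Need to check: is -14 still <= all others?
  Min of remaining elements: 1
  New min = min(-14, 1) = -14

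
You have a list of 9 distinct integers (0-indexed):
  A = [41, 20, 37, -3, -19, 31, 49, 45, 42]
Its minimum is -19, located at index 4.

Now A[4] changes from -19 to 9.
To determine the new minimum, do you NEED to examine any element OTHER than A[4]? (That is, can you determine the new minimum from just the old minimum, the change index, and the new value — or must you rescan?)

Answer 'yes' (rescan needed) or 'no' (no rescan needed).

Old min = -19 at index 4
Change at index 4: -19 -> 9
Index 4 WAS the min and new value 9 > old min -19. Must rescan other elements to find the new min.
Needs rescan: yes

Answer: yes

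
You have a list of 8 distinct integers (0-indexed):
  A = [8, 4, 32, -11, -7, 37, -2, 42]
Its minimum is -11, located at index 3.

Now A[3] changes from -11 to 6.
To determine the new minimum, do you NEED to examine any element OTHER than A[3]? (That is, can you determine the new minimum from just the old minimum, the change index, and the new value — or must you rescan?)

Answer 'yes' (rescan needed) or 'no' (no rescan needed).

Answer: yes

Derivation:
Old min = -11 at index 3
Change at index 3: -11 -> 6
Index 3 WAS the min and new value 6 > old min -11. Must rescan other elements to find the new min.
Needs rescan: yes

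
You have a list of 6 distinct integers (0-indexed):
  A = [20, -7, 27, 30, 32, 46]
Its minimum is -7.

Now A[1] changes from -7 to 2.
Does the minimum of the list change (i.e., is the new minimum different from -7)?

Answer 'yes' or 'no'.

Old min = -7
Change: A[1] -7 -> 2
Changed element was the min; new min must be rechecked.
New min = 2; changed? yes

Answer: yes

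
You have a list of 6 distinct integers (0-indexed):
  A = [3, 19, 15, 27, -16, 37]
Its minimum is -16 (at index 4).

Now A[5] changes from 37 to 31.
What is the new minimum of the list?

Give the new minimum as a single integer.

Answer: -16

Derivation:
Old min = -16 (at index 4)
Change: A[5] 37 -> 31
Changed element was NOT the old min.
  New min = min(old_min, new_val) = min(-16, 31) = -16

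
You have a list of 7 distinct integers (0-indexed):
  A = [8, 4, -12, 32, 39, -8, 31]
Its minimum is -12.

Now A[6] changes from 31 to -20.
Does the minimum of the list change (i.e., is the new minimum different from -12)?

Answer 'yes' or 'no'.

Answer: yes

Derivation:
Old min = -12
Change: A[6] 31 -> -20
Changed element was NOT the min; min changes only if -20 < -12.
New min = -20; changed? yes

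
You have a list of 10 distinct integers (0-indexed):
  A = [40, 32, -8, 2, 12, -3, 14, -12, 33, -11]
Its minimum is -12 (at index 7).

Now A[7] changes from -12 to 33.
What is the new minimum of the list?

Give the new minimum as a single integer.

Old min = -12 (at index 7)
Change: A[7] -12 -> 33
Changed element WAS the min. Need to check: is 33 still <= all others?
  Min of remaining elements: -11
  New min = min(33, -11) = -11

Answer: -11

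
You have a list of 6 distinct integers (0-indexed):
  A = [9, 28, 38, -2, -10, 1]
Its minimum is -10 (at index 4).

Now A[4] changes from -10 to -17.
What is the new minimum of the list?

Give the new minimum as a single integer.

Old min = -10 (at index 4)
Change: A[4] -10 -> -17
Changed element WAS the min. Need to check: is -17 still <= all others?
  Min of remaining elements: -2
  New min = min(-17, -2) = -17

Answer: -17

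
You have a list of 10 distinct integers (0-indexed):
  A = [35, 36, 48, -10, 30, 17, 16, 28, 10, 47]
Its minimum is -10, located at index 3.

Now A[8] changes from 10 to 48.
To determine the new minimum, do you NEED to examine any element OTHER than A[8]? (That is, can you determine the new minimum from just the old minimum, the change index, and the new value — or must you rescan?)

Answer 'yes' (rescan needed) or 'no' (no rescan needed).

Answer: no

Derivation:
Old min = -10 at index 3
Change at index 8: 10 -> 48
Index 8 was NOT the min. New min = min(-10, 48). No rescan of other elements needed.
Needs rescan: no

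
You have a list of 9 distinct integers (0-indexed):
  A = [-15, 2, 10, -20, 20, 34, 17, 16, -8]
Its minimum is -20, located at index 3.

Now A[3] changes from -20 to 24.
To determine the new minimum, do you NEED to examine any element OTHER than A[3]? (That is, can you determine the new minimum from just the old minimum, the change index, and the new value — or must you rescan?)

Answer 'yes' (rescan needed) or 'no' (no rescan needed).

Old min = -20 at index 3
Change at index 3: -20 -> 24
Index 3 WAS the min and new value 24 > old min -20. Must rescan other elements to find the new min.
Needs rescan: yes

Answer: yes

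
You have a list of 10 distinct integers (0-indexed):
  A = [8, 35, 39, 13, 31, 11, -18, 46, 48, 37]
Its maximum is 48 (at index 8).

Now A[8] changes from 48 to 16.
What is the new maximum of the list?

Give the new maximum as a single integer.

Old max = 48 (at index 8)
Change: A[8] 48 -> 16
Changed element WAS the max -> may need rescan.
  Max of remaining elements: 46
  New max = max(16, 46) = 46

Answer: 46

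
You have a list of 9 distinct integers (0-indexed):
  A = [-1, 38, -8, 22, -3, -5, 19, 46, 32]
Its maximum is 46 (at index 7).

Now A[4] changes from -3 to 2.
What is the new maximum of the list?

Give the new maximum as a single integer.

Old max = 46 (at index 7)
Change: A[4] -3 -> 2
Changed element was NOT the old max.
  New max = max(old_max, new_val) = max(46, 2) = 46

Answer: 46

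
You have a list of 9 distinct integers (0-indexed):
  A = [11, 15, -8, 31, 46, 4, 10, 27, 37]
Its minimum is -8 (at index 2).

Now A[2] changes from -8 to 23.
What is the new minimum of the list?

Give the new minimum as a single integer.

Answer: 4

Derivation:
Old min = -8 (at index 2)
Change: A[2] -8 -> 23
Changed element WAS the min. Need to check: is 23 still <= all others?
  Min of remaining elements: 4
  New min = min(23, 4) = 4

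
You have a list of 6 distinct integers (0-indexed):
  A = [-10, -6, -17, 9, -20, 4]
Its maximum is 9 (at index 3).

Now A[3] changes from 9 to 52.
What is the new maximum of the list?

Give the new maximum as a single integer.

Old max = 9 (at index 3)
Change: A[3] 9 -> 52
Changed element WAS the max -> may need rescan.
  Max of remaining elements: 4
  New max = max(52, 4) = 52

Answer: 52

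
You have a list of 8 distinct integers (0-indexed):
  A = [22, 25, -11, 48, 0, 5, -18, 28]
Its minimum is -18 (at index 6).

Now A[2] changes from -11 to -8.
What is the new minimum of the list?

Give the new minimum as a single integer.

Old min = -18 (at index 6)
Change: A[2] -11 -> -8
Changed element was NOT the old min.
  New min = min(old_min, new_val) = min(-18, -8) = -18

Answer: -18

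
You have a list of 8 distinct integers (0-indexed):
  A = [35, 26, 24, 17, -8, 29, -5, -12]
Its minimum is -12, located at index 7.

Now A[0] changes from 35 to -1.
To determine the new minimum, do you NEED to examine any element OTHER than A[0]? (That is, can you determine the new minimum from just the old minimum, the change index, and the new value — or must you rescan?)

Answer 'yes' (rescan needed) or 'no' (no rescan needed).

Answer: no

Derivation:
Old min = -12 at index 7
Change at index 0: 35 -> -1
Index 0 was NOT the min. New min = min(-12, -1). No rescan of other elements needed.
Needs rescan: no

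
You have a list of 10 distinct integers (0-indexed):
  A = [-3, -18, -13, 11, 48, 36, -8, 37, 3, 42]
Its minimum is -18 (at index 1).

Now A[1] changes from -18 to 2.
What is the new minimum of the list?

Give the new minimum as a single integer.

Old min = -18 (at index 1)
Change: A[1] -18 -> 2
Changed element WAS the min. Need to check: is 2 still <= all others?
  Min of remaining elements: -13
  New min = min(2, -13) = -13

Answer: -13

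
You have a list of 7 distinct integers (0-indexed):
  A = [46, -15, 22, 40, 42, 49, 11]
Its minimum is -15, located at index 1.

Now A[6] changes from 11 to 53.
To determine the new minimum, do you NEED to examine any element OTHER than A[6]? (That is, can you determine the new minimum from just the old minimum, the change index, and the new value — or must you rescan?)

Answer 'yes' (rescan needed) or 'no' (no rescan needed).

Old min = -15 at index 1
Change at index 6: 11 -> 53
Index 6 was NOT the min. New min = min(-15, 53). No rescan of other elements needed.
Needs rescan: no

Answer: no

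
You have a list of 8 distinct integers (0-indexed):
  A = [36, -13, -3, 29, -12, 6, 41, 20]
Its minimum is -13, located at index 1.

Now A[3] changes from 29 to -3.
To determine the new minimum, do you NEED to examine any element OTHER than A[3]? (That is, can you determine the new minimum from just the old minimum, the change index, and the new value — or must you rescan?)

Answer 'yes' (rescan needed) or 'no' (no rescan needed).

Old min = -13 at index 1
Change at index 3: 29 -> -3
Index 3 was NOT the min. New min = min(-13, -3). No rescan of other elements needed.
Needs rescan: no

Answer: no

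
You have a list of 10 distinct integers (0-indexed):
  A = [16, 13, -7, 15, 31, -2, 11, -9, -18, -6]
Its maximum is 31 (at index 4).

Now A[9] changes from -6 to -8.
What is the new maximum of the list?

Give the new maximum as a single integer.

Answer: 31

Derivation:
Old max = 31 (at index 4)
Change: A[9] -6 -> -8
Changed element was NOT the old max.
  New max = max(old_max, new_val) = max(31, -8) = 31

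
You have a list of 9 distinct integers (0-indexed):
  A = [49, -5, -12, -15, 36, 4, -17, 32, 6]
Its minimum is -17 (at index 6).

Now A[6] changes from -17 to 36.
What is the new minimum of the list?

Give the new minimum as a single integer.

Answer: -15

Derivation:
Old min = -17 (at index 6)
Change: A[6] -17 -> 36
Changed element WAS the min. Need to check: is 36 still <= all others?
  Min of remaining elements: -15
  New min = min(36, -15) = -15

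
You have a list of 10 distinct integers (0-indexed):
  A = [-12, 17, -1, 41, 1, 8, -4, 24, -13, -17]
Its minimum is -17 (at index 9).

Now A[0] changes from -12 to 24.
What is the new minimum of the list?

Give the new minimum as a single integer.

Old min = -17 (at index 9)
Change: A[0] -12 -> 24
Changed element was NOT the old min.
  New min = min(old_min, new_val) = min(-17, 24) = -17

Answer: -17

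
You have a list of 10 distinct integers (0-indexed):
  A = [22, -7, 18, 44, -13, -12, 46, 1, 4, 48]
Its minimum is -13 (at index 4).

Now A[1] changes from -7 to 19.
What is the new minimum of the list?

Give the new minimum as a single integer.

Answer: -13

Derivation:
Old min = -13 (at index 4)
Change: A[1] -7 -> 19
Changed element was NOT the old min.
  New min = min(old_min, new_val) = min(-13, 19) = -13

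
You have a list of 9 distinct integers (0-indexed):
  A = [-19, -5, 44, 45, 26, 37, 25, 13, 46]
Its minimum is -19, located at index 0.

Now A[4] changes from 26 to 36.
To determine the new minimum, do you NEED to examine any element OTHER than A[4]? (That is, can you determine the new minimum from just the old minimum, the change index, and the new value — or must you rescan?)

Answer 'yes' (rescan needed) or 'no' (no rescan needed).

Old min = -19 at index 0
Change at index 4: 26 -> 36
Index 4 was NOT the min. New min = min(-19, 36). No rescan of other elements needed.
Needs rescan: no

Answer: no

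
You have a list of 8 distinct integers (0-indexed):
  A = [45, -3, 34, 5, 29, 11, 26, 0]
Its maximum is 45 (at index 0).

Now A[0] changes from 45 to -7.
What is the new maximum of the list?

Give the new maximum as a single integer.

Old max = 45 (at index 0)
Change: A[0] 45 -> -7
Changed element WAS the max -> may need rescan.
  Max of remaining elements: 34
  New max = max(-7, 34) = 34

Answer: 34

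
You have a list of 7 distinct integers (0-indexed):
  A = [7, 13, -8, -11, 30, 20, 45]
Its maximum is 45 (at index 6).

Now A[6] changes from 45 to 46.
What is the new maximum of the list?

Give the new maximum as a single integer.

Answer: 46

Derivation:
Old max = 45 (at index 6)
Change: A[6] 45 -> 46
Changed element WAS the max -> may need rescan.
  Max of remaining elements: 30
  New max = max(46, 30) = 46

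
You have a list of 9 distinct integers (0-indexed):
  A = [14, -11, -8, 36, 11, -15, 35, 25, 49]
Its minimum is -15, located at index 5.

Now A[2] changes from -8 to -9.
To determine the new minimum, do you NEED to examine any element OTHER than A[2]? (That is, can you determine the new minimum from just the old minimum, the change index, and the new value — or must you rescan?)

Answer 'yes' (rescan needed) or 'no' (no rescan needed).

Old min = -15 at index 5
Change at index 2: -8 -> -9
Index 2 was NOT the min. New min = min(-15, -9). No rescan of other elements needed.
Needs rescan: no

Answer: no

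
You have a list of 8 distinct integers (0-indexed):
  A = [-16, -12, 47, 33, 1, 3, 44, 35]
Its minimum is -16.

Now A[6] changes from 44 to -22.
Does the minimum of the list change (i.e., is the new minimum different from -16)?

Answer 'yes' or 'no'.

Answer: yes

Derivation:
Old min = -16
Change: A[6] 44 -> -22
Changed element was NOT the min; min changes only if -22 < -16.
New min = -22; changed? yes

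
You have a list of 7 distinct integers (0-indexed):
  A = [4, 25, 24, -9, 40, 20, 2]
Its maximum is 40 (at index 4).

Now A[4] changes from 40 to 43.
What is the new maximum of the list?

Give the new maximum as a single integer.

Answer: 43

Derivation:
Old max = 40 (at index 4)
Change: A[4] 40 -> 43
Changed element WAS the max -> may need rescan.
  Max of remaining elements: 25
  New max = max(43, 25) = 43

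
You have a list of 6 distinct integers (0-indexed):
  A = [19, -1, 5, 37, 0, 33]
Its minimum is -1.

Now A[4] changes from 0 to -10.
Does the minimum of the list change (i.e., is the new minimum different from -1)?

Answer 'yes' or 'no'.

Answer: yes

Derivation:
Old min = -1
Change: A[4] 0 -> -10
Changed element was NOT the min; min changes only if -10 < -1.
New min = -10; changed? yes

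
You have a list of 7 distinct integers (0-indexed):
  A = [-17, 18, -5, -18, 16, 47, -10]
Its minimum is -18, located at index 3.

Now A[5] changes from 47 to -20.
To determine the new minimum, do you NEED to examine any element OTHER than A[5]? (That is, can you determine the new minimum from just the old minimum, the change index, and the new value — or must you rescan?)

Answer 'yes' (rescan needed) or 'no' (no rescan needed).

Old min = -18 at index 3
Change at index 5: 47 -> -20
Index 5 was NOT the min. New min = min(-18, -20). No rescan of other elements needed.
Needs rescan: no

Answer: no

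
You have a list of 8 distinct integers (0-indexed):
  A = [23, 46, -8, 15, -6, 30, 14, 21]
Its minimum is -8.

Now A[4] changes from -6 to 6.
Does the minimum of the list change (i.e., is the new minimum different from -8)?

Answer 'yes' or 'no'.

Answer: no

Derivation:
Old min = -8
Change: A[4] -6 -> 6
Changed element was NOT the min; min changes only if 6 < -8.
New min = -8; changed? no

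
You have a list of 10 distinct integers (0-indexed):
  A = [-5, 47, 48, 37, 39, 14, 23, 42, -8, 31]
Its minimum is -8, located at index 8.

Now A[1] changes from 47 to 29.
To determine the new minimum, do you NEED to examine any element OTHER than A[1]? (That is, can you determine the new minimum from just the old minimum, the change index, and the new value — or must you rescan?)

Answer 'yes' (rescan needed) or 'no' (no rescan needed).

Old min = -8 at index 8
Change at index 1: 47 -> 29
Index 1 was NOT the min. New min = min(-8, 29). No rescan of other elements needed.
Needs rescan: no

Answer: no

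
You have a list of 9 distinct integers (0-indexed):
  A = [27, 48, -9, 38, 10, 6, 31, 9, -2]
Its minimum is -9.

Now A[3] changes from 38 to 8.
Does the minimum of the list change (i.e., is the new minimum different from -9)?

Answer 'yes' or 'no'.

Old min = -9
Change: A[3] 38 -> 8
Changed element was NOT the min; min changes only if 8 < -9.
New min = -9; changed? no

Answer: no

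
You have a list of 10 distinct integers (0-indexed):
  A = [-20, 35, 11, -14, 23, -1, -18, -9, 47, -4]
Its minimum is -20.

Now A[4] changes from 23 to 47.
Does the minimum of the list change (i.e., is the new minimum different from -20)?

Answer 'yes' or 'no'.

Answer: no

Derivation:
Old min = -20
Change: A[4] 23 -> 47
Changed element was NOT the min; min changes only if 47 < -20.
New min = -20; changed? no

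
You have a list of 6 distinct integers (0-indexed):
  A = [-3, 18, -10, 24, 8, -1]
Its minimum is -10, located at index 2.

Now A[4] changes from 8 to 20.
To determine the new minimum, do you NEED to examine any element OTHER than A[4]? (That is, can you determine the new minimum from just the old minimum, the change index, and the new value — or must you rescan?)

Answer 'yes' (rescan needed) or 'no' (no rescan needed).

Answer: no

Derivation:
Old min = -10 at index 2
Change at index 4: 8 -> 20
Index 4 was NOT the min. New min = min(-10, 20). No rescan of other elements needed.
Needs rescan: no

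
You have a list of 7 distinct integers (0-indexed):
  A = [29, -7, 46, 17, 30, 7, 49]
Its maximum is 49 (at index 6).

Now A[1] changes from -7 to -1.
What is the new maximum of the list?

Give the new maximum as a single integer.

Answer: 49

Derivation:
Old max = 49 (at index 6)
Change: A[1] -7 -> -1
Changed element was NOT the old max.
  New max = max(old_max, new_val) = max(49, -1) = 49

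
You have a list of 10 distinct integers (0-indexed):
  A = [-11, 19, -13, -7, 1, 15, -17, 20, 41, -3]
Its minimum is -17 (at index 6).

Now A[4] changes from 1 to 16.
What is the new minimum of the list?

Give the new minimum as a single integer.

Old min = -17 (at index 6)
Change: A[4] 1 -> 16
Changed element was NOT the old min.
  New min = min(old_min, new_val) = min(-17, 16) = -17

Answer: -17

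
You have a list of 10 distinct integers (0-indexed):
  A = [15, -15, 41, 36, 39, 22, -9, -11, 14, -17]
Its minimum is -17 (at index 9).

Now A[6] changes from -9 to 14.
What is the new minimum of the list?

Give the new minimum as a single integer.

Old min = -17 (at index 9)
Change: A[6] -9 -> 14
Changed element was NOT the old min.
  New min = min(old_min, new_val) = min(-17, 14) = -17

Answer: -17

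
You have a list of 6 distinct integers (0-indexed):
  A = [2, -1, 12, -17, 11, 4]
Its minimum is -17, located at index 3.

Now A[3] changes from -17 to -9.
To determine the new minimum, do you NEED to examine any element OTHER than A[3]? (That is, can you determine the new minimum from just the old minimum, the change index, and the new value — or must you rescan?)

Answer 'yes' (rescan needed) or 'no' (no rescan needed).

Answer: yes

Derivation:
Old min = -17 at index 3
Change at index 3: -17 -> -9
Index 3 WAS the min and new value -9 > old min -17. Must rescan other elements to find the new min.
Needs rescan: yes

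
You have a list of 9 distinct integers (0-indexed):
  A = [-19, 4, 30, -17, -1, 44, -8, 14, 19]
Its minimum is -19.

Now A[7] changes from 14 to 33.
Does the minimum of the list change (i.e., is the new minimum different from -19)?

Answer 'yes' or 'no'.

Answer: no

Derivation:
Old min = -19
Change: A[7] 14 -> 33
Changed element was NOT the min; min changes only if 33 < -19.
New min = -19; changed? no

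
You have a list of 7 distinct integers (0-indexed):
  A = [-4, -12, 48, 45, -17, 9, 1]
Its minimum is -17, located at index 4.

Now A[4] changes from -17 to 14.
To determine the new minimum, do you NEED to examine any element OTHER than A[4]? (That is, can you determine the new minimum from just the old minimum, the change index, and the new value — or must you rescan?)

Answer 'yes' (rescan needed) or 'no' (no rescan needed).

Answer: yes

Derivation:
Old min = -17 at index 4
Change at index 4: -17 -> 14
Index 4 WAS the min and new value 14 > old min -17. Must rescan other elements to find the new min.
Needs rescan: yes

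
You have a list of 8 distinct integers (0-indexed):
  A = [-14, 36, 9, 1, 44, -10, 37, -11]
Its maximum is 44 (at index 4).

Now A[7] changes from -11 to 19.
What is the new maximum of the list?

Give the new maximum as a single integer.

Answer: 44

Derivation:
Old max = 44 (at index 4)
Change: A[7] -11 -> 19
Changed element was NOT the old max.
  New max = max(old_max, new_val) = max(44, 19) = 44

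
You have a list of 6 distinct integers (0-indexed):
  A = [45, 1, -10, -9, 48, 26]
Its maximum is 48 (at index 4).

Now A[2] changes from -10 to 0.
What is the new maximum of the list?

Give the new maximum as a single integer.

Old max = 48 (at index 4)
Change: A[2] -10 -> 0
Changed element was NOT the old max.
  New max = max(old_max, new_val) = max(48, 0) = 48

Answer: 48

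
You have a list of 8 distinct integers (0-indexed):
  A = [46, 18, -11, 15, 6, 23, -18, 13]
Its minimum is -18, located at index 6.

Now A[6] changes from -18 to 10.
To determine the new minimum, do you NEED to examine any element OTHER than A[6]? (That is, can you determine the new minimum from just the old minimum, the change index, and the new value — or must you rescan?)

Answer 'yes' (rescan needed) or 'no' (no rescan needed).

Old min = -18 at index 6
Change at index 6: -18 -> 10
Index 6 WAS the min and new value 10 > old min -18. Must rescan other elements to find the new min.
Needs rescan: yes

Answer: yes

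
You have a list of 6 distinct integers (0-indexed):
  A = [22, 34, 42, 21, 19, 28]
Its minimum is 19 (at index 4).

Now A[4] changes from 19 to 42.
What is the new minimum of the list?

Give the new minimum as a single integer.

Answer: 21

Derivation:
Old min = 19 (at index 4)
Change: A[4] 19 -> 42
Changed element WAS the min. Need to check: is 42 still <= all others?
  Min of remaining elements: 21
  New min = min(42, 21) = 21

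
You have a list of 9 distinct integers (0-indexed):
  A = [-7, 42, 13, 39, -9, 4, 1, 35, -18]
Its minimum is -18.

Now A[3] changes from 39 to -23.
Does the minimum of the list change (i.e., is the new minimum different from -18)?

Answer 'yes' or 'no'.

Old min = -18
Change: A[3] 39 -> -23
Changed element was NOT the min; min changes only if -23 < -18.
New min = -23; changed? yes

Answer: yes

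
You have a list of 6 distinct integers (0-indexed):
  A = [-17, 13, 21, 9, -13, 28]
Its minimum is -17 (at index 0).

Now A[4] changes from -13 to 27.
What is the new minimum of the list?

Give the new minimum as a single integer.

Answer: -17

Derivation:
Old min = -17 (at index 0)
Change: A[4] -13 -> 27
Changed element was NOT the old min.
  New min = min(old_min, new_val) = min(-17, 27) = -17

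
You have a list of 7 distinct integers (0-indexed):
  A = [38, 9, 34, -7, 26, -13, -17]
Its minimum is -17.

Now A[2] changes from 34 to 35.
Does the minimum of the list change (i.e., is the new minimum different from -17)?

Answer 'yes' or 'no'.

Old min = -17
Change: A[2] 34 -> 35
Changed element was NOT the min; min changes only if 35 < -17.
New min = -17; changed? no

Answer: no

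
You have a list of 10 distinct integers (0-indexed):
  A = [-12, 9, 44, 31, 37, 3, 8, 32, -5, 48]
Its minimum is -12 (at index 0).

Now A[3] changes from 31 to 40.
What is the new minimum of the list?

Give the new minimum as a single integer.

Old min = -12 (at index 0)
Change: A[3] 31 -> 40
Changed element was NOT the old min.
  New min = min(old_min, new_val) = min(-12, 40) = -12

Answer: -12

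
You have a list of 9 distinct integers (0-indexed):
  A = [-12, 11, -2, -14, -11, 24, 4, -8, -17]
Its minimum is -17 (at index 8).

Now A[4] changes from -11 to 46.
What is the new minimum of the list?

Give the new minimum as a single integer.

Old min = -17 (at index 8)
Change: A[4] -11 -> 46
Changed element was NOT the old min.
  New min = min(old_min, new_val) = min(-17, 46) = -17

Answer: -17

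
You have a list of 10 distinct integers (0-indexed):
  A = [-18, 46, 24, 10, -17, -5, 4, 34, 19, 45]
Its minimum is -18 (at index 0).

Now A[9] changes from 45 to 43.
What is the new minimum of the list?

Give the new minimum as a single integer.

Old min = -18 (at index 0)
Change: A[9] 45 -> 43
Changed element was NOT the old min.
  New min = min(old_min, new_val) = min(-18, 43) = -18

Answer: -18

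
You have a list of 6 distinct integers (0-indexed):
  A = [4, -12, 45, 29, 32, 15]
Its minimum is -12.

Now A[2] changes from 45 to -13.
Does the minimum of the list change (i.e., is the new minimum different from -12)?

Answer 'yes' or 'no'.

Old min = -12
Change: A[2] 45 -> -13
Changed element was NOT the min; min changes only if -13 < -12.
New min = -13; changed? yes

Answer: yes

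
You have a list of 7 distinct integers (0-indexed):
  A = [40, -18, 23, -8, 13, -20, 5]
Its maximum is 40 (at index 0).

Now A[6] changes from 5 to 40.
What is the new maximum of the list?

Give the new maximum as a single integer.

Answer: 40

Derivation:
Old max = 40 (at index 0)
Change: A[6] 5 -> 40
Changed element was NOT the old max.
  New max = max(old_max, new_val) = max(40, 40) = 40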